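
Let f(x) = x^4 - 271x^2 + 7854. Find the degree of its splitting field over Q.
[K : Q] = 4

Solving the quadratic in x^2: x^2 = (271 ± √(271^2 - 4·7854))/2 = (271 ± √42025)/2 = (271 ± 205)/2, giving x^2 = 33 or x^2 = 238. So f(x) = (x^2 - 33)(x^2 - 238) and the roots of f are ±√33, ±√238. Hence the splitting field is K = Q(√33, √238). Since 33 and 238 are distinct squarefree integers > 1, their product 7854 is not a perfect square, so √238 ∉ Q(√33). By the tower law [K:Q] = [Q(√33,√238):Q(√33)] · [Q(√33):Q] = 2 · 2 = 4.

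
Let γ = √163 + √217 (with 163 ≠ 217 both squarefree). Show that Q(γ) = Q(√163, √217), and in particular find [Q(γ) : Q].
[Q(γ) : Q] = 4 (equivalently, Q(γ) = Q(√163, √217))

Obviously Q(γ) ⊆ Q(√163, √217), and [Q(√163, √217):Q] = 4 (since 163, 217 are distinct squarefree integers > 1 with 35371 not a perfect square). To show equality we compute the minimal polynomial of γ. From γ = √163 + √217: γ^2 = 163 + 2√(35371) + 217 = 380 + 2√(35371), so γ^2 - 380 = 2√(35371); squaring, (γ^2 - 380)^2 = 4·35371, i.e. γ^4 - 760γ^2 + 144400 - 141484 = 0, i.e. γ^4 - 760γ^2 + 2916 = 0. So γ is a root of x^4 - 760x^2 + 2916. This polynomial is irreducible over Q: it has no rational root (each ±√163 ± √217 is irrational), and any factorization into two quadratics over Q would force √(35371) ∈ Q (pairing opposite roots) or √163, √217 ∈ Q (other pairings), all impossible. Hence [Q(γ):Q] = 4 = [Q(√163, √217):Q], so Q(γ) = Q(√163, √217).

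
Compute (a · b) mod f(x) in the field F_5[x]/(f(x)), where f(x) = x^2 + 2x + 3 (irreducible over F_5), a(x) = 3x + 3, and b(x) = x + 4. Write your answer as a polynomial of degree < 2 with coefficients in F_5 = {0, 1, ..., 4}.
a · b ≡ 4x + 3 (mod f(x))

Multiply in F_5[x]: a(x)·b(x) = (3x + 3)·(x + 4) = 3x^2 + 2. This has degree ≥ 2, so divide by f(x) over F_5: 3x^2 + 2 = (3)·(x^2 + 2x + 3) + (4x + 3). Hence a·b ≡ 4x + 3 (mod f). (F_5[x]/(f) is a field with 5^2 = 25 elements since f is irreducible of degree 2.)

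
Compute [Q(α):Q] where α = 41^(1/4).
[Q(α):Q] = 4

α is a root of x^4 - 41. By Eisenstein's criterion at the prime p = 41 (which divides the constant term 41 but p^2 = 1681 does not, since 41 is squarefree), x^4 - 41 is irreducible over Q. Hence [Q(α):Q] = 4.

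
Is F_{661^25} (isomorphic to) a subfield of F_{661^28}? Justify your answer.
No: F_{661^25} is not a subfield of F_{661^28}

F_{p^m} embeds in F_{p^n} iff m | n. Here 25 ∤ 28 (since 28 = 1·25 + 3 with remainder 3 ≠ 0), so F_{661^25} is not a subfield of F_{661^28}. Equivalently: if it were, the tower law would give 25 = [F_{661^25}:F_661] dividing [F_{661^28}:F_661] = 28, contradiction.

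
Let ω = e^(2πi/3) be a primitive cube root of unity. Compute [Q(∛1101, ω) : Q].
[Q(∛1101, ω) : Q] = 6

[Q(∛1101):Q] = 3 (min poly x^3 - 1101, irreducible since 1101 is not a perfect cube). [Q(ω):Q] = 2 (min poly x^2 + x + 1). Since Q(∛1101) ⊂ R and ω ∉ R, we have ω ∉ Q(∛1101), so x^2 + x + 1 remains irreducible over Q(∛1101) and [Q(∛1101, ω) : Q(∛1101)] = 2. By the tower law, [Q(∛1101, ω) : Q] = 3 · 2 = 6. (In fact Q(∛1101, ω) is the splitting field of x^3 - 1101 over Q.)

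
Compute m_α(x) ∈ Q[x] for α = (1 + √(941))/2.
m_α(x) = x^2 - x - 235

From 2α - 1 = √(941), squaring gives (2α - 1)^2 = 941, i.e. 4α^2 - 4α + 1 = 941, so α^2 - α + (1 - 941)/4 = 0. Since 941 ≡ 1 (mod 4), (1 - 941)/4 = -235 ∈ Z. The polynomial x^2 - x - 235 has discriminant 1 - 4·(-235) = 941, which is not a perfect square in Q (d = 941 is squarefree and ≠ 1), so x^2 - x - 235 is irreducible over Q. It is the minimal polynomial of α.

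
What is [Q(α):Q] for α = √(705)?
[Q(α):Q] = 2

[Q(α):Q] equals the degree of the minimal polynomial of α. Here α^2 = 705 and x^2 - 705 is irreducible (d = 705 is squarefree, ≠ 1, hence not a square), so deg(m_α) = 2. Thus [Q(α):Q] = 2.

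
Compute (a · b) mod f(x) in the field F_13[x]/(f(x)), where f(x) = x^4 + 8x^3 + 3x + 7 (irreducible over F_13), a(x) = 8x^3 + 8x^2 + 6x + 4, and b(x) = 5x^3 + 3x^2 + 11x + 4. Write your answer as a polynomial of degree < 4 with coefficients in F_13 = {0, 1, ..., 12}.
a · b ≡ 3x^3 + 9x (mod f(x))

Multiply in F_13[x]: a(x)·b(x) = (8x^3 + 8x^2 + 6x + 4)·(5x^3 + 3x^2 + 11x + 4) = x^6 + 12x^5 + 12x^4 + 2x^3 + 6x^2 + 3x + 3. This has degree ≥ 4, so divide by f(x) over F_13: x^6 + 12x^5 + 12x^4 + 2x^3 + 6x^2 + 3x + 3 = (x^2 + 4x + 6)·(x^4 + 8x^3 + 3x + 7) + (3x^3 + 9x). Hence a·b ≡ 3x^3 + 9x (mod f). (F_13[x]/(f) is a field with 13^4 = 28561 elements since f is irreducible of degree 4.)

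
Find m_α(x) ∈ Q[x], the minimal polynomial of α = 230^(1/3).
m_α(x) = x^3 - 230

α satisfies α^3 = 230, so x^3 - 230 annihilates α. By the rational root test, a rational root p/q (in lowest terms) of x^3 - 230 would satisfy p^3 = 230 q^3, forcing q = 1 and p^3 = 230; but 230 is not a perfect cube, contradiction. A monic cubic over Q with no rational root is irreducible (any nontrivial factorization would include a linear factor). Hence x^3 - 230 is the minimal polynomial of α, and in particular [Q(α):Q] = 3.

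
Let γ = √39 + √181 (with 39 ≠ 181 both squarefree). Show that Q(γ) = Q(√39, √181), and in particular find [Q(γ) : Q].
[Q(γ) : Q] = 4 (equivalently, Q(γ) = Q(√39, √181))

Obviously Q(γ) ⊆ Q(√39, √181), and [Q(√39, √181):Q] = 4 (since 39, 181 are distinct squarefree integers > 1 with 7059 not a perfect square). To show equality we compute the minimal polynomial of γ. From γ = √39 + √181: γ^2 = 39 + 2√(7059) + 181 = 220 + 2√(7059), so γ^2 - 220 = 2√(7059); squaring, (γ^2 - 220)^2 = 4·7059, i.e. γ^4 - 440γ^2 + 48400 - 28236 = 0, i.e. γ^4 - 440γ^2 + 20164 = 0. So γ is a root of x^4 - 440x^2 + 20164. This polynomial is irreducible over Q: it has no rational root (each ±√39 ± √181 is irrational), and any factorization into two quadratics over Q would force √(7059) ∈ Q (pairing opposite roots) or √39, √181 ∈ Q (other pairings), all impossible. Hence [Q(γ):Q] = 4 = [Q(√39, √181):Q], so Q(γ) = Q(√39, √181).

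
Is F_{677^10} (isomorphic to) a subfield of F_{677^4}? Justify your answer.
No: F_{677^10} is not a subfield of F_{677^4}

F_{p^m} embeds in F_{p^n} iff m | n. Here 10 ∤ 4 (since 4 = 0·10 + 4 with remainder 4 ≠ 0), so F_{677^10} is not a subfield of F_{677^4}. Equivalently: if it were, the tower law would give 10 = [F_{677^10}:F_677] dividing [F_{677^4}:F_677] = 4, contradiction.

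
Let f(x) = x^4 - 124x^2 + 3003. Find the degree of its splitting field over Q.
[K : Q] = 4

Solving the quadratic in x^2: x^2 = (124 ± √(124^2 - 4·3003))/2 = (124 ± √3364)/2 = (124 ± 58)/2, giving x^2 = 33 or x^2 = 91. So f(x) = (x^2 - 33)(x^2 - 91) and the roots of f are ±√33, ±√91. Hence the splitting field is K = Q(√33, √91). Since 33 and 91 are distinct squarefree integers > 1, their product 3003 is not a perfect square, so √91 ∉ Q(√33). By the tower law [K:Q] = [Q(√33,√91):Q(√33)] · [Q(√33):Q] = 2 · 2 = 4.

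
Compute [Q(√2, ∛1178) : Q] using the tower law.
[Q(√2, ∛1178) : Q] = 6

Let L = Q(√2, ∛1178). Since Q(√2) ⊂ L and [Q(√2):Q] = 2, the tower law gives 2 | [L:Q]. Likewise Q(∛1178) ⊂ L with [Q(∛1178):Q] = 3 (because 1178 is not a perfect cube), so 3 | [L:Q]. As gcd(2,3) = 1, [L:Q] is divisible by 6. Conversely L is generated over Q by √2 and ∛1178, so [L:Q] ≤ 2·3 = 6. Therefore [Q(√2, ∛1178) : Q] = 6.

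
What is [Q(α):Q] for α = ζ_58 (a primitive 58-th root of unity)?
[Q(α):Q] = 28

The minimal polynomial of ζ_58 over Q is the 58-th cyclotomic polynomial Φ_58(x), which is irreducible over Q and has degree φ(58) = 28. Hence [Q(α):Q] = φ(58) = 28.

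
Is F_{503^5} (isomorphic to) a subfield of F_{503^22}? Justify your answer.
No: F_{503^5} is not a subfield of F_{503^22}

F_{p^m} embeds in F_{p^n} iff m | n. Here 5 ∤ 22 (since 22 = 4·5 + 2 with remainder 2 ≠ 0), so F_{503^5} is not a subfield of F_{503^22}. Equivalently: if it were, the tower law would give 5 = [F_{503^5}:F_503] dividing [F_{503^22}:F_503] = 22, contradiction.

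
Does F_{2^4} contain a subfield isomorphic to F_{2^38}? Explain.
No: F_{2^38} is not a subfield of F_{2^4}

F_{p^m} embeds in F_{p^n} iff m | n. Here 38 ∤ 4 (since 4 = 0·38 + 4 with remainder 4 ≠ 0), so F_{2^38} is not a subfield of F_{2^4}. Equivalently: if it were, the tower law would give 38 = [F_{2^38}:F_2] dividing [F_{2^4}:F_2] = 4, contradiction.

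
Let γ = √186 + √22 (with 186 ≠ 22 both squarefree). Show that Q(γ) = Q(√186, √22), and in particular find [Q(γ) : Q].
[Q(γ) : Q] = 4 (equivalently, Q(γ) = Q(√186, √22))

Obviously Q(γ) ⊆ Q(√186, √22), and [Q(√186, √22):Q] = 4 (since 186, 22 are distinct squarefree integers > 1 with 4092 not a perfect square). To show equality we compute the minimal polynomial of γ. From γ = √186 + √22: γ^2 = 186 + 2√(4092) + 22 = 208 + 2√(4092), so γ^2 - 208 = 2√(4092); squaring, (γ^2 - 208)^2 = 4·4092, i.e. γ^4 - 416γ^2 + 43264 - 16368 = 0, i.e. γ^4 - 416γ^2 + 26896 = 0. So γ is a root of x^4 - 416x^2 + 26896. This polynomial is irreducible over Q: it has no rational root (each ±√186 ± √22 is irrational), and any factorization into two quadratics over Q would force √(4092) ∈ Q (pairing opposite roots) or √186, √22 ∈ Q (other pairings), all impossible. Hence [Q(γ):Q] = 4 = [Q(√186, √22):Q], so Q(γ) = Q(√186, √22).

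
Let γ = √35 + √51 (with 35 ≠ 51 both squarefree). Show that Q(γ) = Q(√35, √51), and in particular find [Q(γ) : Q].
[Q(γ) : Q] = 4 (equivalently, Q(γ) = Q(√35, √51))

Obviously Q(γ) ⊆ Q(√35, √51), and [Q(√35, √51):Q] = 4 (since 35, 51 are distinct squarefree integers > 1 with 1785 not a perfect square). To show equality we compute the minimal polynomial of γ. From γ = √35 + √51: γ^2 = 35 + 2√(1785) + 51 = 86 + 2√(1785), so γ^2 - 86 = 2√(1785); squaring, (γ^2 - 86)^2 = 4·1785, i.e. γ^4 - 172γ^2 + 7396 - 7140 = 0, i.e. γ^4 - 172γ^2 + 256 = 0. So γ is a root of x^4 - 172x^2 + 256. This polynomial is irreducible over Q: it has no rational root (each ±√35 ± √51 is irrational), and any factorization into two quadratics over Q would force √(1785) ∈ Q (pairing opposite roots) or √35, √51 ∈ Q (other pairings), all impossible. Hence [Q(γ):Q] = 4 = [Q(√35, √51):Q], so Q(γ) = Q(√35, √51).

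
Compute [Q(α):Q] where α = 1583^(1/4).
[Q(α):Q] = 4

α is a root of x^4 - 1583. By Eisenstein's criterion at the prime p = 1583 (which divides the constant term 1583 but p^2 = 2505889 does not, since 1583 is squarefree), x^4 - 1583 is irreducible over Q. Hence [Q(α):Q] = 4.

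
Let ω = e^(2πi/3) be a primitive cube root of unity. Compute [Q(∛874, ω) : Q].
[Q(∛874, ω) : Q] = 6

[Q(∛874):Q] = 3 (min poly x^3 - 874, irreducible since 874 is not a perfect cube). [Q(ω):Q] = 2 (min poly x^2 + x + 1). Since Q(∛874) ⊂ R and ω ∉ R, we have ω ∉ Q(∛874), so x^2 + x + 1 remains irreducible over Q(∛874) and [Q(∛874, ω) : Q(∛874)] = 2. By the tower law, [Q(∛874, ω) : Q] = 3 · 2 = 6. (In fact Q(∛874, ω) is the splitting field of x^3 - 874 over Q.)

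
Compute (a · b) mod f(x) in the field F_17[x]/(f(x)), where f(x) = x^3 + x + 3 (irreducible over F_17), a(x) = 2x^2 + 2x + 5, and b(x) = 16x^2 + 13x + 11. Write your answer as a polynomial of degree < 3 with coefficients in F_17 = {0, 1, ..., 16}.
a · b ≡ 11x^2 + x (mod f(x))

Multiply in F_17[x]: a(x)·b(x) = (2x^2 + 2x + 5)·(16x^2 + 13x + 11) = 15x^4 + 7x^3 + 9x^2 + 2x + 4. This has degree ≥ 3, so divide by f(x) over F_17: 15x^4 + 7x^3 + 9x^2 + 2x + 4 = (15x + 7)·(x^3 + x + 3) + (11x^2 + x). Hence a·b ≡ 11x^2 + x (mod f). (F_17[x]/(f) is a field with 17^3 = 4913 elements since f is irreducible of degree 3.)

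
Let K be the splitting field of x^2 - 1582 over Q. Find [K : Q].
[K : Q] = 2

f(x) = x^2 - 1582 factors as (x - √1582)(x + √1582). The splitting field is K = Q(√1582). Since 1582 is squarefree and > 1, it is not a perfect square, so x^2 - 1582 is irreducible over Q and [Q(√1582) : Q] = 2. Hence [K : Q] = 2.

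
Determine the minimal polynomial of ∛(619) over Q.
m_α(x) = x^3 - 619

α satisfies α^3 = 619, so x^3 - 619 annihilates α. By the rational root test, a rational root p/q (in lowest terms) of x^3 - 619 would satisfy p^3 = 619 q^3, forcing q = 1 and p^3 = 619; but 619 is not a perfect cube, contradiction. A monic cubic over Q with no rational root is irreducible (any nontrivial factorization would include a linear factor). Hence x^3 - 619 is the minimal polynomial of α, and in particular [Q(α):Q] = 3.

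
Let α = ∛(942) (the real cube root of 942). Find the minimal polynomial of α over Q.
m_α(x) = x^3 - 942

α satisfies α^3 = 942, so x^3 - 942 annihilates α. By the rational root test, a rational root p/q (in lowest terms) of x^3 - 942 would satisfy p^3 = 942 q^3, forcing q = 1 and p^3 = 942; but 942 is not a perfect cube, contradiction. A monic cubic over Q with no rational root is irreducible (any nontrivial factorization would include a linear factor). Hence x^3 - 942 is the minimal polynomial of α, and in particular [Q(α):Q] = 3.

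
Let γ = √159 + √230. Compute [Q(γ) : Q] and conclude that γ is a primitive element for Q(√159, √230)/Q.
[Q(γ) : Q] = 4 (equivalently, Q(γ) = Q(√159, √230))

Obviously Q(γ) ⊆ Q(√159, √230), and [Q(√159, √230):Q] = 4 (since 159, 230 are distinct squarefree integers > 1 with 36570 not a perfect square). To show equality we compute the minimal polynomial of γ. From γ = √159 + √230: γ^2 = 159 + 2√(36570) + 230 = 389 + 2√(36570), so γ^2 - 389 = 2√(36570); squaring, (γ^2 - 389)^2 = 4·36570, i.e. γ^4 - 778γ^2 + 151321 - 146280 = 0, i.e. γ^4 - 778γ^2 + 5041 = 0. So γ is a root of x^4 - 778x^2 + 5041. This polynomial is irreducible over Q: it has no rational root (each ±√159 ± √230 is irrational), and any factorization into two quadratics over Q would force √(36570) ∈ Q (pairing opposite roots) or √159, √230 ∈ Q (other pairings), all impossible. Hence [Q(γ):Q] = 4 = [Q(√159, √230):Q], so Q(γ) = Q(√159, √230).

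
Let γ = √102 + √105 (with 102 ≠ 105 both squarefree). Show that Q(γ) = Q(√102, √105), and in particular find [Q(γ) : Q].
[Q(γ) : Q] = 4 (equivalently, Q(γ) = Q(√102, √105))

Obviously Q(γ) ⊆ Q(√102, √105), and [Q(√102, √105):Q] = 4 (since 102, 105 are distinct squarefree integers > 1 with 10710 not a perfect square). To show equality we compute the minimal polynomial of γ. From γ = √102 + √105: γ^2 = 102 + 2√(10710) + 105 = 207 + 2√(10710), so γ^2 - 207 = 2√(10710); squaring, (γ^2 - 207)^2 = 4·10710, i.e. γ^4 - 414γ^2 + 42849 - 42840 = 0, i.e. γ^4 - 414γ^2 + 9 = 0. So γ is a root of x^4 - 414x^2 + 9. This polynomial is irreducible over Q: it has no rational root (each ±√102 ± √105 is irrational), and any factorization into two quadratics over Q would force √(10710) ∈ Q (pairing opposite roots) or √102, √105 ∈ Q (other pairings), all impossible. Hence [Q(γ):Q] = 4 = [Q(√102, √105):Q], so Q(γ) = Q(√102, √105).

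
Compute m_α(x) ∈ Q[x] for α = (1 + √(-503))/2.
m_α(x) = x^2 - x + 126

From 2α - 1 = √(-503), squaring gives (2α - 1)^2 = -503, i.e. 4α^2 - 4α + 1 = -503, so α^2 - α + (1 + 503)/4 = 0. Since -503 ≡ 1 (mod 4), (1 + 503)/4 = 126 ∈ Z. The polynomial x^2 - x + 126 has discriminant 1 - 4·(126) = -503, which is not a perfect square in Q (d = -503 is squarefree and ≠ 1), so x^2 - x + 126 is irreducible over Q. It is the minimal polynomial of α.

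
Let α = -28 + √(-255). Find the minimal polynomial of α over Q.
m_α(x) = x^2 + 56x + 1039

From α + 28 = √(-255), squaring gives (α + 28)^2 = -255, i.e. α^2 + 56α + 784 = -255, so α^2 + 56α + 1039 = 0. The discriminant of x^2 + 56x + 1039 is (56)^2 - 4·(1039) = 3136 - 4156 = -1020, and 4·(-255) is not a perfect square in Q since -255 is squarefree and ≠ 1. Hence x^2 + 56x + 1039 is irreducible over Q and is the minimal polynomial of α.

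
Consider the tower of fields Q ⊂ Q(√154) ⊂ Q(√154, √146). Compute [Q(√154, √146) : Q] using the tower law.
[Q(√154, √146) : Q] = 4

[Q(√154):Q] = 2 (min poly x^2 - 154, irreducible since 154 is squarefree > 1). For the top step, suppose √146 ∈ Q(√154), say √146 = c + d√154 with c, d ∈ Q. Squaring: 146 = c^2 + 154d^2 + 2cd√154. Since √154 ∉ Q this forces 2cd = 0. If d = 0 then √146 = c ∈ Q, contradicting 146 squarefree > 1. If c = 0 then 146 = 154d^2, so 154·146 = (154d)^2 is a perfect square in Q — but 154·146 = 22484 is not a perfect square (since 154 and 146 are distinct squarefree integers). Contradiction. Hence √146 ∉ Q(√154), so x^2 - 146 stays irreducible over Q(√154) and [Q(√154, √146) : Q(√154)] = 2. By the tower law, [Q(√154, √146) : Q] = 2 · 2 = 4.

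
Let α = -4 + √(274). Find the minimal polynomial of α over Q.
m_α(x) = x^2 + 8x - 258

From α + 4 = √(274), squaring gives (α + 4)^2 = 274, i.e. α^2 + 8α + 16 = 274, so α^2 + 8α - 258 = 0. The discriminant of x^2 + 8x - 258 is (8)^2 - 4·(-258) = 64 + 1032 = 1096, and 4·(274) is not a perfect square in Q since 274 is squarefree and ≠ 1. Hence x^2 + 8x - 258 is irreducible over Q and is the minimal polynomial of α.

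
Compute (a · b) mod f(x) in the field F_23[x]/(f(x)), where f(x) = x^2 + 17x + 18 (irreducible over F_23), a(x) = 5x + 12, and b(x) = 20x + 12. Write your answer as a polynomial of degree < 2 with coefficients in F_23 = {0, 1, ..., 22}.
a · b ≡ 3x (mod f(x))

Multiply in F_23[x]: a(x)·b(x) = (5x + 12)·(20x + 12) = 8x^2 + x + 6. This has degree ≥ 2, so divide by f(x) over F_23: 8x^2 + x + 6 = (8)·(x^2 + 17x + 18) + (3x). Hence a·b ≡ 3x (mod f). (F_23[x]/(f) is a field with 23^2 = 529 elements since f is irreducible of degree 2.)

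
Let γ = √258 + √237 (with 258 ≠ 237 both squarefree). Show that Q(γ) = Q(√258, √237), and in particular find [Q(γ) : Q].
[Q(γ) : Q] = 4 (equivalently, Q(γ) = Q(√258, √237))

Obviously Q(γ) ⊆ Q(√258, √237), and [Q(√258, √237):Q] = 4 (since 258, 237 are distinct squarefree integers > 1 with 61146 not a perfect square). To show equality we compute the minimal polynomial of γ. From γ = √258 + √237: γ^2 = 258 + 2√(61146) + 237 = 495 + 2√(61146), so γ^2 - 495 = 2√(61146); squaring, (γ^2 - 495)^2 = 4·61146, i.e. γ^4 - 990γ^2 + 245025 - 244584 = 0, i.e. γ^4 - 990γ^2 + 441 = 0. So γ is a root of x^4 - 990x^2 + 441. This polynomial is irreducible over Q: it has no rational root (each ±√258 ± √237 is irrational), and any factorization into two quadratics over Q would force √(61146) ∈ Q (pairing opposite roots) or √258, √237 ∈ Q (other pairings), all impossible. Hence [Q(γ):Q] = 4 = [Q(√258, √237):Q], so Q(γ) = Q(√258, √237).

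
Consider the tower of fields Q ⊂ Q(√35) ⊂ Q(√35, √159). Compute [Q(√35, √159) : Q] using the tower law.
[Q(√35, √159) : Q] = 4

[Q(√35):Q] = 2 (min poly x^2 - 35, irreducible since 35 is squarefree > 1). For the top step, suppose √159 ∈ Q(√35), say √159 = c + d√35 with c, d ∈ Q. Squaring: 159 = c^2 + 35d^2 + 2cd√35. Since √35 ∉ Q this forces 2cd = 0. If d = 0 then √159 = c ∈ Q, contradicting 159 squarefree > 1. If c = 0 then 159 = 35d^2, so 35·159 = (35d)^2 is a perfect square in Q — but 35·159 = 5565 is not a perfect square (since 35 and 159 are distinct squarefree integers). Contradiction. Hence √159 ∉ Q(√35), so x^2 - 159 stays irreducible over Q(√35) and [Q(√35, √159) : Q(√35)] = 2. By the tower law, [Q(√35, √159) : Q] = 2 · 2 = 4.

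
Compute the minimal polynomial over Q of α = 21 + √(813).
m_α(x) = x^2 - 42x - 372

From α - 21 = √(813), squaring gives (α - 21)^2 = 813, i.e. α^2 - 42α + 441 = 813, so α^2 - 42α - 372 = 0. The discriminant of x^2 - 42x - 372 is (-42)^2 - 4·(-372) = 1764 + 1488 = 3252, and 4·(813) is not a perfect square in Q since 813 is squarefree and ≠ 1. Hence x^2 - 42x - 372 is irreducible over Q and is the minimal polynomial of α.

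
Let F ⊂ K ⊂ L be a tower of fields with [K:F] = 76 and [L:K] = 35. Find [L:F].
[L:F] = 2660

The tower law says that for any tower of field extensions F ⊂ K ⊂ L with finite degrees, [L:F] = [L:K] · [K:F]. Here this gives [L:F] = 35 · 76 = 2660.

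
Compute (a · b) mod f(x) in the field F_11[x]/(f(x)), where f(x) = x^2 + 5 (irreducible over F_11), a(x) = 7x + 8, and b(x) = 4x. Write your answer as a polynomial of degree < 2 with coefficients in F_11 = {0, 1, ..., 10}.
a · b ≡ 10x + 3 (mod f(x))

Multiply in F_11[x]: a(x)·b(x) = (7x + 8)·(4x) = 6x^2 + 10x. This has degree ≥ 2, so divide by f(x) over F_11: 6x^2 + 10x = (6)·(x^2 + 5) + (10x + 3). Hence a·b ≡ 10x + 3 (mod f). (F_11[x]/(f) is a field with 11^2 = 121 elements since f is irreducible of degree 2.)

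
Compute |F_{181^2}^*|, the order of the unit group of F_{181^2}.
|F_{181^2}^*| = 32760

F_{181^2} has 181^2 = 32761 elements; its multiplicative group consists of all nonzero elements, so |F_{181^2}^*| = 32761 - 1 = 32760. (It is cyclic since any finite subgroup of the multiplicative group of a field is cyclic.)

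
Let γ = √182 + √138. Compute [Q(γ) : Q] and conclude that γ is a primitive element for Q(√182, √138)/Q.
[Q(γ) : Q] = 4 (equivalently, Q(γ) = Q(√182, √138))

Obviously Q(γ) ⊆ Q(√182, √138), and [Q(√182, √138):Q] = 4 (since 182, 138 are distinct squarefree integers > 1 with 25116 not a perfect square). To show equality we compute the minimal polynomial of γ. From γ = √182 + √138: γ^2 = 182 + 2√(25116) + 138 = 320 + 2√(25116), so γ^2 - 320 = 2√(25116); squaring, (γ^2 - 320)^2 = 4·25116, i.e. γ^4 - 640γ^2 + 102400 - 100464 = 0, i.e. γ^4 - 640γ^2 + 1936 = 0. So γ is a root of x^4 - 640x^2 + 1936. This polynomial is irreducible over Q: it has no rational root (each ±√182 ± √138 is irrational), and any factorization into two quadratics over Q would force √(25116) ∈ Q (pairing opposite roots) or √182, √138 ∈ Q (other pairings), all impossible. Hence [Q(γ):Q] = 4 = [Q(√182, √138):Q], so Q(γ) = Q(√182, √138).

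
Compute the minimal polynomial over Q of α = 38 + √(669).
m_α(x) = x^2 - 76x + 775

From α - 38 = √(669), squaring gives (α - 38)^2 = 669, i.e. α^2 - 76α + 1444 = 669, so α^2 - 76α + 775 = 0. The discriminant of x^2 - 76x + 775 is (-76)^2 - 4·(775) = 5776 - 3100 = 2676, and 4·(669) is not a perfect square in Q since 669 is squarefree and ≠ 1. Hence x^2 - 76x + 775 is irreducible over Q and is the minimal polynomial of α.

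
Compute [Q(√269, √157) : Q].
[Q(√269, √157) : Q] = 4

[Q(√269):Q] = 2 (min poly x^2 - 269, irreducible since 269 is squarefree > 1). For the top step, suppose √157 ∈ Q(√269), say √157 = c + d√269 with c, d ∈ Q. Squaring: 157 = c^2 + 269d^2 + 2cd√269. Since √269 ∉ Q this forces 2cd = 0. If d = 0 then √157 = c ∈ Q, contradicting 157 squarefree > 1. If c = 0 then 157 = 269d^2, so 269·157 = (269d)^2 is a perfect square in Q — but 269·157 = 42233 is not a perfect square (since 269 and 157 are distinct squarefree integers). Contradiction. Hence √157 ∉ Q(√269), so x^2 - 157 stays irreducible over Q(√269) and [Q(√269, √157) : Q(√269)] = 2. By the tower law, [Q(√269, √157) : Q] = 2 · 2 = 4.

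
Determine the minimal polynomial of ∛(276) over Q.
m_α(x) = x^3 - 276

α satisfies α^3 = 276, so x^3 - 276 annihilates α. By the rational root test, a rational root p/q (in lowest terms) of x^3 - 276 would satisfy p^3 = 276 q^3, forcing q = 1 and p^3 = 276; but 276 is not a perfect cube, contradiction. A monic cubic over Q with no rational root is irreducible (any nontrivial factorization would include a linear factor). Hence x^3 - 276 is the minimal polynomial of α, and in particular [Q(α):Q] = 3.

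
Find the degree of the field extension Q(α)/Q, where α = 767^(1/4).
[Q(α):Q] = 4

α is a root of x^4 - 767. By Eisenstein's criterion at the prime p = 13 (which divides the constant term 767 but p^2 = 169 does not, since 767 is squarefree), x^4 - 767 is irreducible over Q. Hence [Q(α):Q] = 4.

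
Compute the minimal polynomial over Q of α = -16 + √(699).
m_α(x) = x^2 + 32x - 443

From α + 16 = √(699), squaring gives (α + 16)^2 = 699, i.e. α^2 + 32α + 256 = 699, so α^2 + 32α - 443 = 0. The discriminant of x^2 + 32x - 443 is (32)^2 - 4·(-443) = 1024 + 1772 = 2796, and 4·(699) is not a perfect square in Q since 699 is squarefree and ≠ 1. Hence x^2 + 32x - 443 is irreducible over Q and is the minimal polynomial of α.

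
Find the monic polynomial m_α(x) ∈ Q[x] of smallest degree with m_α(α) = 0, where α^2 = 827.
m_α(x) = x^2 - 827

α satisfies α^2 - 827 = 0, so x^2 - 827 annihilates α. Since d = 827 is squarefree and ≠ 1, it is not a perfect square in Q, so x^2 - 827 has no rational root and is therefore irreducible over Q (a degree-2 polynomial over a field is irreducible iff it has no root). Hence m_α(x) = x^2 - 827.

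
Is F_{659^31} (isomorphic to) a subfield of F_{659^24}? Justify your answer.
No: F_{659^31} is not a subfield of F_{659^24}

F_{p^m} embeds in F_{p^n} iff m | n. Here 31 ∤ 24 (since 24 = 0·31 + 24 with remainder 24 ≠ 0), so F_{659^31} is not a subfield of F_{659^24}. Equivalently: if it were, the tower law would give 31 = [F_{659^31}:F_659] dividing [F_{659^24}:F_659] = 24, contradiction.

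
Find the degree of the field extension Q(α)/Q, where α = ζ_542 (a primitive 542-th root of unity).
[Q(α):Q] = 270

The minimal polynomial of ζ_542 over Q is the 542-th cyclotomic polynomial Φ_542(x), which is irreducible over Q and has degree φ(542) = 270. Hence [Q(α):Q] = φ(542) = 270.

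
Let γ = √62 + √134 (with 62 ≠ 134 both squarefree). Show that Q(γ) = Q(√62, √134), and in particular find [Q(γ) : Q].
[Q(γ) : Q] = 4 (equivalently, Q(γ) = Q(√62, √134))

Obviously Q(γ) ⊆ Q(√62, √134), and [Q(√62, √134):Q] = 4 (since 62, 134 are distinct squarefree integers > 1 with 8308 not a perfect square). To show equality we compute the minimal polynomial of γ. From γ = √62 + √134: γ^2 = 62 + 2√(8308) + 134 = 196 + 2√(8308), so γ^2 - 196 = 2√(8308); squaring, (γ^2 - 196)^2 = 4·8308, i.e. γ^4 - 392γ^2 + 38416 - 33232 = 0, i.e. γ^4 - 392γ^2 + 5184 = 0. So γ is a root of x^4 - 392x^2 + 5184. This polynomial is irreducible over Q: it has no rational root (each ±√62 ± √134 is irrational), and any factorization into two quadratics over Q would force √(8308) ∈ Q (pairing opposite roots) or √62, √134 ∈ Q (other pairings), all impossible. Hence [Q(γ):Q] = 4 = [Q(√62, √134):Q], so Q(γ) = Q(√62, √134).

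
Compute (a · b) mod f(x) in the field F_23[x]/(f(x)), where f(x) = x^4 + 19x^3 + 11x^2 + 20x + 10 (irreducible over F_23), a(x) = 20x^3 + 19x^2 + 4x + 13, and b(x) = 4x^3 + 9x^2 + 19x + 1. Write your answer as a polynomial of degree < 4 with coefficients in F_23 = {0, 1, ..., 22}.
a · b ≡ 14x^3 + 8x^2 + 4x + 21 (mod f(x))

Multiply in F_23[x]: a(x)·b(x) = (20x^3 + 19x^2 + 4x + 13)·(4x^3 + 9x^2 + 19x + 1) = 11x^6 + 3x^5 + 15x^4 + 9x^3 + 5x^2 + 21x + 13. This has degree ≥ 4, so divide by f(x) over F_23: 11x^6 + 3x^5 + 15x^4 + 9x^3 + 5x^2 + 21x + 13 = (11x^2 + x + 13)·(x^4 + 19x^3 + 11x^2 + 20x + 10) + (14x^3 + 8x^2 + 4x + 21). Hence a·b ≡ 14x^3 + 8x^2 + 4x + 21 (mod f). (F_23[x]/(f) is a field with 23^4 = 279841 elements since f is irreducible of degree 4.)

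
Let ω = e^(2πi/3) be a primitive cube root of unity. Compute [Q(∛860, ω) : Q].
[Q(∛860, ω) : Q] = 6

[Q(∛860):Q] = 3 (min poly x^3 - 860, irreducible since 860 is not a perfect cube). [Q(ω):Q] = 2 (min poly x^2 + x + 1). Since Q(∛860) ⊂ R and ω ∉ R, we have ω ∉ Q(∛860), so x^2 + x + 1 remains irreducible over Q(∛860) and [Q(∛860, ω) : Q(∛860)] = 2. By the tower law, [Q(∛860, ω) : Q] = 3 · 2 = 6. (In fact Q(∛860, ω) is the splitting field of x^3 - 860 over Q.)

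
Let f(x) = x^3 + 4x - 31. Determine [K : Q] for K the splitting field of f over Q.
[K : Q] = 6

By the rational root test, any rational root of the monic integer polynomial f(x) = x^3 + 4x - 31 must be an integer dividing the constant term -31, i.e. one of ±{1, 31}. Evaluating: f(1) = -26, f(-1) = -36, f(31) = 29884, f(-31) = -29946; none is 0, so f has no rational root and is therefore irreducible over Q (a cubic with no linear factor over a field is irreducible). For an irreducible cubic, the Galois group is A_3 or S_3 according as the discriminant disc(f) = -4a^3 - 27b^2 = -4·(4)^3 - 27·(-31)^2 = -26203 is or is not a square in Q. Here disc(f) = -26203 is not a perfect square in Q, so the Galois group of f over Q is not contained in A_3 and must be all of S_3. The splitting field has degree |S_3| = 6 over Q, so [K : Q] = 6.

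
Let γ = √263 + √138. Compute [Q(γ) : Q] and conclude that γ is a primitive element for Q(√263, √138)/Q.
[Q(γ) : Q] = 4 (equivalently, Q(γ) = Q(√263, √138))

Obviously Q(γ) ⊆ Q(√263, √138), and [Q(√263, √138):Q] = 4 (since 263, 138 are distinct squarefree integers > 1 with 36294 not a perfect square). To show equality we compute the minimal polynomial of γ. From γ = √263 + √138: γ^2 = 263 + 2√(36294) + 138 = 401 + 2√(36294), so γ^2 - 401 = 2√(36294); squaring, (γ^2 - 401)^2 = 4·36294, i.e. γ^4 - 802γ^2 + 160801 - 145176 = 0, i.e. γ^4 - 802γ^2 + 15625 = 0. So γ is a root of x^4 - 802x^2 + 15625. This polynomial is irreducible over Q: it has no rational root (each ±√263 ± √138 is irrational), and any factorization into two quadratics over Q would force √(36294) ∈ Q (pairing opposite roots) or √263, √138 ∈ Q (other pairings), all impossible. Hence [Q(γ):Q] = 4 = [Q(√263, √138):Q], so Q(γ) = Q(√263, √138).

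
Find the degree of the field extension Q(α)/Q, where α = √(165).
[Q(α):Q] = 2

[Q(α):Q] equals the degree of the minimal polynomial of α. Here α^2 = 165 and x^2 - 165 is irreducible (d = 165 is squarefree, ≠ 1, hence not a square), so deg(m_α) = 2. Thus [Q(α):Q] = 2.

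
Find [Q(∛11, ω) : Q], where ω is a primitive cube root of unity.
[Q(∛11, ω) : Q] = 6

[Q(∛11):Q] = 3 (min poly x^3 - 11, irreducible since 11 is not a perfect cube). [Q(ω):Q] = 2 (min poly x^2 + x + 1). Since Q(∛11) ⊂ R and ω ∉ R, we have ω ∉ Q(∛11), so x^2 + x + 1 remains irreducible over Q(∛11) and [Q(∛11, ω) : Q(∛11)] = 2. By the tower law, [Q(∛11, ω) : Q] = 3 · 2 = 6. (In fact Q(∛11, ω) is the splitting field of x^3 - 11 over Q.)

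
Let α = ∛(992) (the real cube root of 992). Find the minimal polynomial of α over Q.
m_α(x) = x^3 - 992

α satisfies α^3 = 992, so x^3 - 992 annihilates α. By the rational root test, a rational root p/q (in lowest terms) of x^3 - 992 would satisfy p^3 = 992 q^3, forcing q = 1 and p^3 = 992; but 992 is not a perfect cube, contradiction. A monic cubic over Q with no rational root is irreducible (any nontrivial factorization would include a linear factor). Hence x^3 - 992 is the minimal polynomial of α, and in particular [Q(α):Q] = 3.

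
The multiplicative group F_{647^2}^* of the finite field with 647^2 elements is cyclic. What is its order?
|F_{647^2}^*| = 418608

F_{647^2} has 647^2 = 418609 elements; its multiplicative group consists of all nonzero elements, so |F_{647^2}^*| = 418609 - 1 = 418608. (It is cyclic since any finite subgroup of the multiplicative group of a field is cyclic.)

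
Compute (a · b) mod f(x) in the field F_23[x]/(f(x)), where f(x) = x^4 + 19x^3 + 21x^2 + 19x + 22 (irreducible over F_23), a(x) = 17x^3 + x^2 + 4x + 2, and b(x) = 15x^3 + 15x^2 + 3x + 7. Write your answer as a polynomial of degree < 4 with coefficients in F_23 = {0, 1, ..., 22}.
a · b ≡ 17x^3 + 13x^2 + 13x + 14 (mod f(x))

Multiply in F_23[x]: a(x)·b(x) = (17x^3 + x^2 + 4x + 2)·(15x^3 + 15x^2 + 3x + 7) = 2x^6 + 17x^5 + 11x^4 + 5x^3 + 3x^2 + 11x + 14. This has degree ≥ 4, so divide by f(x) over F_23: 2x^6 + 17x^5 + 11x^4 + 5x^3 + 3x^2 + 11x + 14 = (2x^2 + 2x)·(x^4 + 19x^3 + 21x^2 + 19x + 22) + (17x^3 + 13x^2 + 13x + 14). Hence a·b ≡ 17x^3 + 13x^2 + 13x + 14 (mod f). (F_23[x]/(f) is a field with 23^4 = 279841 elements since f is irreducible of degree 4.)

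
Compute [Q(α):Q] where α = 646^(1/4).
[Q(α):Q] = 4

α is a root of x^4 - 646. By Eisenstein's criterion at the prime p = 2 (which divides the constant term 646 but p^2 = 4 does not, since 646 is squarefree), x^4 - 646 is irreducible over Q. Hence [Q(α):Q] = 4.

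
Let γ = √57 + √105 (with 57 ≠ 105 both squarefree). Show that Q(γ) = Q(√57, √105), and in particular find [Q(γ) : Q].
[Q(γ) : Q] = 4 (equivalently, Q(γ) = Q(√57, √105))

Obviously Q(γ) ⊆ Q(√57, √105), and [Q(√57, √105):Q] = 4 (since 57, 105 are distinct squarefree integers > 1 with 5985 not a perfect square). To show equality we compute the minimal polynomial of γ. From γ = √57 + √105: γ^2 = 57 + 2√(5985) + 105 = 162 + 2√(5985), so γ^2 - 162 = 2√(5985); squaring, (γ^2 - 162)^2 = 4·5985, i.e. γ^4 - 324γ^2 + 26244 - 23940 = 0, i.e. γ^4 - 324γ^2 + 2304 = 0. So γ is a root of x^4 - 324x^2 + 2304. This polynomial is irreducible over Q: it has no rational root (each ±√57 ± √105 is irrational), and any factorization into two quadratics over Q would force √(5985) ∈ Q (pairing opposite roots) or √57, √105 ∈ Q (other pairings), all impossible. Hence [Q(γ):Q] = 4 = [Q(√57, √105):Q], so Q(γ) = Q(√57, √105).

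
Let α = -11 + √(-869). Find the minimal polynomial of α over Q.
m_α(x) = x^2 + 22x + 990

From α + 11 = √(-869), squaring gives (α + 11)^2 = -869, i.e. α^2 + 22α + 121 = -869, so α^2 + 22α + 990 = 0. The discriminant of x^2 + 22x + 990 is (22)^2 - 4·(990) = 484 - 3960 = -3476, and 4·(-869) is not a perfect square in Q since -869 is squarefree and ≠ 1. Hence x^2 + 22x + 990 is irreducible over Q and is the minimal polynomial of α.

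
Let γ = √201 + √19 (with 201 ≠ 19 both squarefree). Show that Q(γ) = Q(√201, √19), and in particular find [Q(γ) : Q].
[Q(γ) : Q] = 4 (equivalently, Q(γ) = Q(√201, √19))

Obviously Q(γ) ⊆ Q(√201, √19), and [Q(√201, √19):Q] = 4 (since 201, 19 are distinct squarefree integers > 1 with 3819 not a perfect square). To show equality we compute the minimal polynomial of γ. From γ = √201 + √19: γ^2 = 201 + 2√(3819) + 19 = 220 + 2√(3819), so γ^2 - 220 = 2√(3819); squaring, (γ^2 - 220)^2 = 4·3819, i.e. γ^4 - 440γ^2 + 48400 - 15276 = 0, i.e. γ^4 - 440γ^2 + 33124 = 0. So γ is a root of x^4 - 440x^2 + 33124. This polynomial is irreducible over Q: it has no rational root (each ±√201 ± √19 is irrational), and any factorization into two quadratics over Q would force √(3819) ∈ Q (pairing opposite roots) or √201, √19 ∈ Q (other pairings), all impossible. Hence [Q(γ):Q] = 4 = [Q(√201, √19):Q], so Q(γ) = Q(√201, √19).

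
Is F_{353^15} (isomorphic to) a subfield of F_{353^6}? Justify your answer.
No: F_{353^15} is not a subfield of F_{353^6}

F_{p^m} embeds in F_{p^n} iff m | n. Here 15 ∤ 6 (since 6 = 0·15 + 6 with remainder 6 ≠ 0), so F_{353^15} is not a subfield of F_{353^6}. Equivalently: if it were, the tower law would give 15 = [F_{353^15}:F_353] dividing [F_{353^6}:F_353] = 6, contradiction.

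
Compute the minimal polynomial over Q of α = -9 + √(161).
m_α(x) = x^2 + 18x - 80

From α + 9 = √(161), squaring gives (α + 9)^2 = 161, i.e. α^2 + 18α + 81 = 161, so α^2 + 18α - 80 = 0. The discriminant of x^2 + 18x - 80 is (18)^2 - 4·(-80) = 324 + 320 = 644, and 4·(161) is not a perfect square in Q since 161 is squarefree and ≠ 1. Hence x^2 + 18x - 80 is irreducible over Q and is the minimal polynomial of α.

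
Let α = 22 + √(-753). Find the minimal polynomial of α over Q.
m_α(x) = x^2 - 44x + 1237

From α - 22 = √(-753), squaring gives (α - 22)^2 = -753, i.e. α^2 - 44α + 484 = -753, so α^2 - 44α + 1237 = 0. The discriminant of x^2 - 44x + 1237 is (-44)^2 - 4·(1237) = 1936 - 4948 = -3012, and 4·(-753) is not a perfect square in Q since -753 is squarefree and ≠ 1. Hence x^2 - 44x + 1237 is irreducible over Q and is the minimal polynomial of α.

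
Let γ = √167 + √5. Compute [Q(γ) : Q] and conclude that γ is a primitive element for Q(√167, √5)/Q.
[Q(γ) : Q] = 4 (equivalently, Q(γ) = Q(√167, √5))

Obviously Q(γ) ⊆ Q(√167, √5), and [Q(√167, √5):Q] = 4 (since 167, 5 are distinct squarefree integers > 1 with 835 not a perfect square). To show equality we compute the minimal polynomial of γ. From γ = √167 + √5: γ^2 = 167 + 2√(835) + 5 = 172 + 2√(835), so γ^2 - 172 = 2√(835); squaring, (γ^2 - 172)^2 = 4·835, i.e. γ^4 - 344γ^2 + 29584 - 3340 = 0, i.e. γ^4 - 344γ^2 + 26244 = 0. So γ is a root of x^4 - 344x^2 + 26244. This polynomial is irreducible over Q: it has no rational root (each ±√167 ± √5 is irrational), and any factorization into two quadratics over Q would force √(835) ∈ Q (pairing opposite roots) or √167, √5 ∈ Q (other pairings), all impossible. Hence [Q(γ):Q] = 4 = [Q(√167, √5):Q], so Q(γ) = Q(√167, √5).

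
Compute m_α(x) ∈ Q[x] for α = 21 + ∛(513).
m_α(x) = x^3 - 63x^2 + 1323x - 9774

Set β = α - 21 = ∛(513), so β^3 = 513. Then (α - 21)^3 - 513 = 0, i.e. α is a root of g(x) = (x - 21)^3 - 513 = x^3 - 63x^2 + 1323x - 9774. Since g(x) = h(x - 21) where h(x) = x^3 - 513, and h is irreducible over Q (because 513 is not a perfect cube, so h has no rational root, and a monic cubic with no rational root is irreducible), g is also irreducible (irreducibility is preserved under the substitution x → x - 21). Hence m_α(x) = x^3 - 63x^2 + 1323x - 9774.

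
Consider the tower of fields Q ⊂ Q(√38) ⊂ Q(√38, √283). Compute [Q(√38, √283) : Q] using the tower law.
[Q(√38, √283) : Q] = 4

[Q(√38):Q] = 2 (min poly x^2 - 38, irreducible since 38 is squarefree > 1). For the top step, suppose √283 ∈ Q(√38), say √283 = c + d√38 with c, d ∈ Q. Squaring: 283 = c^2 + 38d^2 + 2cd√38. Since √38 ∉ Q this forces 2cd = 0. If d = 0 then √283 = c ∈ Q, contradicting 283 squarefree > 1. If c = 0 then 283 = 38d^2, so 38·283 = (38d)^2 is a perfect square in Q — but 38·283 = 10754 is not a perfect square (since 38 and 283 are distinct squarefree integers). Contradiction. Hence √283 ∉ Q(√38), so x^2 - 283 stays irreducible over Q(√38) and [Q(√38, √283) : Q(√38)] = 2. By the tower law, [Q(√38, √283) : Q] = 2 · 2 = 4.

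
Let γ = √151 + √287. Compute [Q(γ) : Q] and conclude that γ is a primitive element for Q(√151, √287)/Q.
[Q(γ) : Q] = 4 (equivalently, Q(γ) = Q(√151, √287))

Obviously Q(γ) ⊆ Q(√151, √287), and [Q(√151, √287):Q] = 4 (since 151, 287 are distinct squarefree integers > 1 with 43337 not a perfect square). To show equality we compute the minimal polynomial of γ. From γ = √151 + √287: γ^2 = 151 + 2√(43337) + 287 = 438 + 2√(43337), so γ^2 - 438 = 2√(43337); squaring, (γ^2 - 438)^2 = 4·43337, i.e. γ^4 - 876γ^2 + 191844 - 173348 = 0, i.e. γ^4 - 876γ^2 + 18496 = 0. So γ is a root of x^4 - 876x^2 + 18496. This polynomial is irreducible over Q: it has no rational root (each ±√151 ± √287 is irrational), and any factorization into two quadratics over Q would force √(43337) ∈ Q (pairing opposite roots) or √151, √287 ∈ Q (other pairings), all impossible. Hence [Q(γ):Q] = 4 = [Q(√151, √287):Q], so Q(γ) = Q(√151, √287).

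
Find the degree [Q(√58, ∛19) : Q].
[Q(√58, ∛19) : Q] = 6

Let L = Q(√58, ∛19). Since Q(√58) ⊂ L and [Q(√58):Q] = 2, the tower law gives 2 | [L:Q]. Likewise Q(∛19) ⊂ L with [Q(∛19):Q] = 3 (because 19 is not a perfect cube), so 3 | [L:Q]. As gcd(2,3) = 1, [L:Q] is divisible by 6. Conversely L is generated over Q by √58 and ∛19, so [L:Q] ≤ 2·3 = 6. Therefore [Q(√58, ∛19) : Q] = 6.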